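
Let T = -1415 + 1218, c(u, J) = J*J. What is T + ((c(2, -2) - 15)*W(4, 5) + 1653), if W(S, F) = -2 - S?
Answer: 1522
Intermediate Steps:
c(u, J) = J²
T = -197
T + ((c(2, -2) - 15)*W(4, 5) + 1653) = -197 + (((-2)² - 15)*(-2 - 1*4) + 1653) = -197 + ((4 - 15)*(-2 - 4) + 1653) = -197 + (-11*(-6) + 1653) = -197 + (66 + 1653) = -197 + 1719 = 1522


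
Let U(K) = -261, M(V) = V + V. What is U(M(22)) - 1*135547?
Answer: -135808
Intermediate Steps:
M(V) = 2*V
U(M(22)) - 1*135547 = -261 - 1*135547 = -261 - 135547 = -135808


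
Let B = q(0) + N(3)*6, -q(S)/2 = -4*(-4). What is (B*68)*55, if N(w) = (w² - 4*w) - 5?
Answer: -299200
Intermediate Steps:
q(S) = -32 (q(S) = -(-8)*(-4) = -2*16 = -32)
N(w) = -5 + w² - 4*w
B = -80 (B = -32 + (-5 + 3² - 4*3)*6 = -32 + (-5 + 9 - 12)*6 = -32 - 8*6 = -32 - 48 = -80)
(B*68)*55 = -80*68*55 = -5440*55 = -299200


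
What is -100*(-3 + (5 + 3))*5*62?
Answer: -155000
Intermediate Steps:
-100*(-3 + (5 + 3))*5*62 = -100*(-3 + 8)*5*62 = -500*5*62 = -100*25*62 = -2500*62 = -155000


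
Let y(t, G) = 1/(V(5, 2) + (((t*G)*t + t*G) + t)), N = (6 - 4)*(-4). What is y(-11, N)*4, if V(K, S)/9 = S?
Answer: -4/873 ≈ -0.0045819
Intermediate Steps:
N = -8 (N = 2*(-4) = -8)
V(K, S) = 9*S
y(t, G) = 1/(18 + t + G*t + G*t**2) (y(t, G) = 1/(9*2 + (((t*G)*t + t*G) + t)) = 1/(18 + (((G*t)*t + G*t) + t)) = 1/(18 + ((G*t**2 + G*t) + t)) = 1/(18 + ((G*t + G*t**2) + t)) = 1/(18 + (t + G*t + G*t**2)) = 1/(18 + t + G*t + G*t**2))
y(-11, N)*4 = 4/(18 - 11 - 8*(-11) - 8*(-11)**2) = 4/(18 - 11 + 88 - 8*121) = 4/(18 - 11 + 88 - 968) = 4/(-873) = -1/873*4 = -4/873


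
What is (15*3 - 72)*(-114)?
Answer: 3078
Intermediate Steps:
(15*3 - 72)*(-114) = (45 - 72)*(-114) = -27*(-114) = 3078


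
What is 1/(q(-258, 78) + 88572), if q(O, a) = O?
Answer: 1/88314 ≈ 1.1323e-5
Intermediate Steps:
1/(q(-258, 78) + 88572) = 1/(-258 + 88572) = 1/88314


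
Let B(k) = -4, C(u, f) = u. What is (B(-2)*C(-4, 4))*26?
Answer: 416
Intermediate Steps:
(B(-2)*C(-4, 4))*26 = -4*(-4)*26 = 16*26 = 416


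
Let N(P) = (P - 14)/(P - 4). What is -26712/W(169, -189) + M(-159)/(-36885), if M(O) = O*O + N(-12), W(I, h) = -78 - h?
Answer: -2634875977/10917960 ≈ -241.33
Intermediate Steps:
N(P) = (-14 + P)/(-4 + P)
M(O) = 13/8 + O**2 (M(O) = O*O + (-14 - 12)/(-4 - 12) = O**2 - 26/(-16) = O**2 - 1/16*(-26) = O**2 + 13/8 = 13/8 + O**2)
-26712/W(169, -189) + M(-159)/(-36885) = -26712/(-78 - 1*(-189)) + (13/8 + (-159)**2)/(-36885) = -26712/(-78 + 189) + (13/8 + 25281)*(-1/36885) = -26712/111 + (202261/8)*(-1/36885) = -26712*1/111 - 202261/295080 = -8904/37 - 202261/295080 = -2634875977/10917960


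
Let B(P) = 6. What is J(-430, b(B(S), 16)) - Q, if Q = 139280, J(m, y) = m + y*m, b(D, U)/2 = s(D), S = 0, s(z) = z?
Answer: -144870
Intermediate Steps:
b(D, U) = 2*D
J(m, y) = m + m*y
J(-430, b(B(S), 16)) - Q = -430*(1 + 2*6) - 1*139280 = -430*(1 + 12) - 139280 = -430*13 - 139280 = -5590 - 139280 = -144870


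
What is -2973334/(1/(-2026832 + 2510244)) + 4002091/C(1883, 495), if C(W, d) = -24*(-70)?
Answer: -2414740159819349/1680 ≈ -1.4373e+12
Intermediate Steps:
C(W, d) = 1680
-2973334/(1/(-2026832 + 2510244)) + 4002091/C(1883, 495) = -2973334/(1/(-2026832 + 2510244)) + 4002091/1680 = -2973334/(1/483412) + 4002091*(1/1680) = -2973334/1/483412 + 4002091/1680 = -2973334*483412 + 4002091/1680 = -1437345335608 + 4002091/1680 = -2414740159819349/1680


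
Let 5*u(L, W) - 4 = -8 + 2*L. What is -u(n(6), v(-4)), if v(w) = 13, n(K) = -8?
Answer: 4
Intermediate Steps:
u(L, W) = -⅘ + 2*L/5 (u(L, W) = ⅘ + (-8 + 2*L)/5 = ⅘ + (-8/5 + 2*L/5) = -⅘ + 2*L/5)
-u(n(6), v(-4)) = -(-⅘ + (⅖)*(-8)) = -(-⅘ - 16/5) = -1*(-4) = 4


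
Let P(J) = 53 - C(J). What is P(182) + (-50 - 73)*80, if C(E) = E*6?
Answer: -10879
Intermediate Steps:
C(E) = 6*E
P(J) = 53 - 6*J
P(182) + (-50 - 73)*80 = (53 - 6*182) + (-50 - 73)*80 = (53 - 1092) - 123*80 = -1039 - 9840 = -10879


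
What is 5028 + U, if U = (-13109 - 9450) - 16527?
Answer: -34058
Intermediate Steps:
U = -39086 (U = -22559 - 16527 = -39086)
5028 + U = 5028 - 39086 = -34058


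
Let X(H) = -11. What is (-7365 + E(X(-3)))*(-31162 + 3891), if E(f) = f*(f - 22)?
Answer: 190951542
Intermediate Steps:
E(f) = f*(-22 + f)
(-7365 + E(X(-3)))*(-31162 + 3891) = (-7365 - 11*(-22 - 11))*(-31162 + 3891) = (-7365 - 11*(-33))*(-27271) = (-7365 + 363)*(-27271) = -7002*(-27271) = 190951542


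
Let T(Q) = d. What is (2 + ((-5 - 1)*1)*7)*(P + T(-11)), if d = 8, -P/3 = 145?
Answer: 17080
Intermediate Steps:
P = -435 (P = -3*145 = -435)
T(Q) = 8
(2 + ((-5 - 1)*1)*7)*(P + T(-11)) = (2 + ((-5 - 1)*1)*7)*(-435 + 8) = (2 - 6*1*7)*(-427) = (2 - 6*7)*(-427) = (2 - 42)*(-427) = -40*(-427) = 17080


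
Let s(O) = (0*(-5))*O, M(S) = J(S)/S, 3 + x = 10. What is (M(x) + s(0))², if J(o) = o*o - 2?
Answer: 2209/49 ≈ 45.082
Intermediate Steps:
x = 7 (x = -3 + 10 = 7)
J(o) = -2 + o² (J(o) = o² - 2 = -2 + o²)
M(S) = (-2 + S²)/S
s(O) = 0 (s(O) = 0*O = 0)
(M(x) + s(0))² = ((7 - 2/7) + 0)² = (47/7 + 0)² = (47/7)² = 2209/49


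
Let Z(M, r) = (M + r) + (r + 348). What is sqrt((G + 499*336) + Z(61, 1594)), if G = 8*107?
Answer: sqrt(172117) ≈ 414.87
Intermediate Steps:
G = 856
Z(M, r) = 348 + M + 2*r (Z(M, r) = (M + r) + (348 + r) = 348 + M + 2*r)
sqrt((G + 499*336) + Z(61, 1594)) = sqrt((856 + 499*336) + (348 + 61 + 2*1594)) = sqrt((856 + 167664) + (348 + 61 + 3188)) = sqrt(168520 + 3597) = sqrt(172117)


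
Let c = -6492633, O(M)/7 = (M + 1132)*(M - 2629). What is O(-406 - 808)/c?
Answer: -105042/309173 ≈ -0.33975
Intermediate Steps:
O(M) = 7*(-2629 + M)*(1132 + M) (O(M) = 7*((M + 1132)*(M - 2629)) = 7*((1132 + M)*(-2629 + M)) = 7*((-2629 + M)*(1132 + M)) = 7*(-2629 + M)*(1132 + M))
O(-406 - 808)/c = (-20832196 - 10479*(-406 - 808) + 7*(-406 - 808)²)/(-6492633) = (-20832196 - 10479*(-1214) + 7*(-1214)²)*(-1/6492633) = (-20832196 + 12721506 + 7*1473796)*(-1/6492633) = (-20832196 + 12721506 + 10316572)*(-1/6492633) = 2205882*(-1/6492633) = -105042/309173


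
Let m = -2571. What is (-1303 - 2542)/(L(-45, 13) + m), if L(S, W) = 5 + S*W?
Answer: 3845/3151 ≈ 1.2202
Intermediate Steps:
(-1303 - 2542)/(L(-45, 13) + m) = (-1303 - 2542)/((5 - 45*13) - 2571) = -3845/((5 - 585) - 2571) = -3845/(-580 - 2571) = -3845/(-3151) = -3845*(-1/3151) = 3845/3151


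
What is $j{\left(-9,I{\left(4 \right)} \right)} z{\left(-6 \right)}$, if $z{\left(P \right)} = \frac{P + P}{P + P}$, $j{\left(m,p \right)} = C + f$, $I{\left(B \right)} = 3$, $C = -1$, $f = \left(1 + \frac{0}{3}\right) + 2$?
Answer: $2$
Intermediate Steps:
$f = 3$ ($f = \left(1 + 0 \cdot \frac{1}{3}\right) + 2 = \left(1 + 0\right) + 2 = 1 + 2 = 3$)
$j{\left(m,p \right)} = 2$ ($j{\left(m,p \right)} = -1 + 3 = 2$)
$z{\left(P \right)} = 1$ ($z{\left(P \right)} = \frac{2 P}{2 P} = 2 P \frac{1}{2 P} = 1$)
$j{\left(-9,I{\left(4 \right)} \right)} z{\left(-6 \right)} = 2 \cdot 1 = 2$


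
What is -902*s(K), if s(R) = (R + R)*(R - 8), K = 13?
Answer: -117260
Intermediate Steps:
s(R) = 2*R*(-8 + R) (s(R) = (2*R)*(-8 + R) = 2*R*(-8 + R))
-902*s(K) = -1804*13*(-8 + 13) = -1804*13*5 = -902*130 = -117260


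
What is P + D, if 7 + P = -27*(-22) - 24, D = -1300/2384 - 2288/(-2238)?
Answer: 375796361/666924 ≈ 563.48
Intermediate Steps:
D = 318149/666924 (D = -1300*1/2384 - 2288*(-1/2238) = -325/596 + 1144/1119 = 318149/666924 ≈ 0.47704)
P = 563 (P = -7 + (-27*(-22) - 24) = -7 + (594 - 24) = -7 + 570 = 563)
P + D = 563 + 318149/666924 = 375796361/666924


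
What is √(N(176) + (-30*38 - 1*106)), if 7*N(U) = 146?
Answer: 8*I*√938/7 ≈ 35.002*I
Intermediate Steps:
N(U) = 146/7 (N(U) = (⅐)*146 = 146/7)
√(N(176) + (-30*38 - 1*106)) = √(146/7 + (-30*38 - 1*106)) = √(146/7 + (-1140 - 106)) = √(146/7 - 1246) = √(-8576/7) = 8*I*√938/7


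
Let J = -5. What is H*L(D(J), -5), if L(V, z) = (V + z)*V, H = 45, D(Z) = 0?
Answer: 0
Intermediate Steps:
L(V, z) = V*(V + z)
H*L(D(J), -5) = 45*(0*(0 - 5)) = 45*(0*(-5)) = 45*0 = 0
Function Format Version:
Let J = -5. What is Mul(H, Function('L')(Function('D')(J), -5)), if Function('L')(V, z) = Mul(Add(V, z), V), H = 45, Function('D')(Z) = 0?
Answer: 0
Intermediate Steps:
Function('L')(V, z) = Mul(V, Add(V, z))
Mul(H, Function('L')(Function('D')(J), -5)) = Mul(45, Mul(0, Add(0, -5))) = Mul(45, Mul(0, -5)) = Mul(45, 0) = 0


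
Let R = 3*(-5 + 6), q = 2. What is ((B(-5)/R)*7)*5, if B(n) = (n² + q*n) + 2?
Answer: 595/3 ≈ 198.33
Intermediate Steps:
R = 3 (R = 3*1 = 3)
B(n) = 2 + n² + 2*n (B(n) = (n² + 2*n) + 2 = 2 + n² + 2*n)
((B(-5)/R)*7)*5 = (((2 + (-5)² + 2*(-5))/3)*7)*5 = (((2 + 25 - 10)*(⅓))*7)*5 = ((17*(⅓))*7)*5 = ((17/3)*7)*5 = (119/3)*5 = 595/3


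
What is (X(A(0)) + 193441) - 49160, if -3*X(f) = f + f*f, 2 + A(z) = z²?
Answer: 432841/3 ≈ 1.4428e+5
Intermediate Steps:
A(z) = -2 + z²
X(f) = -f/3 - f²/3 (X(f) = -(f + f*f)/3 = -(f + f²)/3 = -f/3 - f²/3)
(X(A(0)) + 193441) - 49160 = (-(-2 + 0²)*(1 + (-2 + 0²))/3 + 193441) - 49160 = (-(-2 + 0)*(1 + (-2 + 0))/3 + 193441) - 49160 = (-⅓*(-2)*(1 - 2) + 193441) - 49160 = (-⅓*(-2)*(-1) + 193441) - 49160 = (-⅔ + 193441) - 49160 = 580321/3 - 49160 = 432841/3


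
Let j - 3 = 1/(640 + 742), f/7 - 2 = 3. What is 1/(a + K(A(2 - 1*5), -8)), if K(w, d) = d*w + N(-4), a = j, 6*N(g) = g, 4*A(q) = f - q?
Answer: -4146/305419 ≈ -0.013575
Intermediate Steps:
f = 35 (f = 14 + 7*3 = 14 + 21 = 35)
A(q) = 35/4 - q/4 (A(q) = (35 - q)/4 = 35/4 - q/4)
N(g) = g/6
j = 4147/1382 (j = 3 + 1/(640 + 742) = 3 + 1/1382 = 4147/1382 ≈ 3.0007)
a = 4147/1382 ≈ 3.0007
K(w, d) = -⅔ + d*w (K(w, d) = d*w + (⅙)*(-4) = d*w - ⅔ = -⅔ + d*w)
1/(a + K(A(2 - 1*5), -8)) = 1/(4147/1382 + (-⅔ - 8*(35/4 - (2 - 1*5)/4))) = 1/(4147/1382 + (-⅔ - 8*(35/4 - (2 - 5)/4))) = 1/(4147/1382 + (-⅔ - 8*(35/4 - ¼*(-3)))) = 1/(4147/1382 + (-⅔ - 8*(35/4 + ¾))) = 1/(4147/1382 + (-⅔ - 8*19/2)) = 1/(4147/1382 + (-⅔ - 76)) = 1/(4147/1382 - 230/3) = 1/(-305419/4146) = -4146/305419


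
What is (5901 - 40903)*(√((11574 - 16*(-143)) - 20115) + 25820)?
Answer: -903751640 - 455026*I*√37 ≈ -9.0375e+8 - 2.7678e+6*I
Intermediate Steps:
(5901 - 40903)*(√((11574 - 16*(-143)) - 20115) + 25820) = -35002*(√((11574 - 1*(-2288)) - 20115) + 25820) = -35002*(√((11574 + 2288) - 20115) + 25820) = -35002*(√(13862 - 20115) + 25820) = -35002*(√(-6253) + 25820) = -35002*(13*I*√37 + 25820) = -35002*(25820 + 13*I*√37) = -903751640 - 455026*I*√37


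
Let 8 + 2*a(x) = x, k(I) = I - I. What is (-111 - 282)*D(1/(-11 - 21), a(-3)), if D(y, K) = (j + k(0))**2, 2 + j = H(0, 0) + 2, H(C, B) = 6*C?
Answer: 0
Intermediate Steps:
k(I) = 0
a(x) = -4 + x/2
j = 0 (j = -2 + (6*0 + 2) = -2 + (0 + 2) = -2 + 2 = 0)
D(y, K) = 0 (D(y, K) = (0 + 0)**2 = 0**2 = 0)
(-111 - 282)*D(1/(-11 - 21), a(-3)) = (-111 - 282)*0 = -393*0 = 0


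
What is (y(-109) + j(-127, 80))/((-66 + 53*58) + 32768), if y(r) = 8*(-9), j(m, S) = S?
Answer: 1/4472 ≈ 0.00022361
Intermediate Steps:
y(r) = -72
(y(-109) + j(-127, 80))/((-66 + 53*58) + 32768) = (-72 + 80)/((-66 + 53*58) + 32768) = 8/((-66 + 3074) + 32768) = 8/(3008 + 32768) = 8/35776 = 8*(1/35776) = 1/4472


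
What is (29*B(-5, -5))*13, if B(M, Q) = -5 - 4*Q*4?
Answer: 28275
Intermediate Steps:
B(M, Q) = -5 - 16*Q
(29*B(-5, -5))*13 = (29*(-5 - 16*(-5)))*13 = (29*(-5 + 80))*13 = (29*75)*13 = 2175*13 = 28275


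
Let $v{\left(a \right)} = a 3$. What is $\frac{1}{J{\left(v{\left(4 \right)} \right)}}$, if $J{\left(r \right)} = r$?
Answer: $\frac{1}{12} \approx 0.083333$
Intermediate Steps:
$v{\left(a \right)} = 3 a$
$\frac{1}{J{\left(v{\left(4 \right)} \right)}} = \frac{1}{3 \cdot 4} = \frac{1}{12}$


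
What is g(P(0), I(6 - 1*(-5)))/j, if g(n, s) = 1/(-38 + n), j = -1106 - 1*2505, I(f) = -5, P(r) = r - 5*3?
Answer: 1/191383 ≈ 5.2251e-6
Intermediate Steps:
P(r) = -15 + r (P(r) = r - 15 = -15 + r)
j = -3611 (j = -1106 - 2505 = -3611)
g(P(0), I(6 - 1*(-5)))/j = 1/((-38 + (-15 + 0))*(-3611)) = -1/3611/(-38 - 15) = -1/3611/(-53) = -1/53*(-1/3611) = 1/191383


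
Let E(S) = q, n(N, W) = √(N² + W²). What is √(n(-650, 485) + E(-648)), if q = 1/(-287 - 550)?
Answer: √(-93 + 389205*√26309)/279 ≈ 28.478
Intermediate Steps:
q = -1/837 (q = 1/(-837) = -1/837 ≈ -0.0011947)
E(S) = -1/837
√(n(-650, 485) + E(-648)) = √(√((-650)² + 485²) - 1/837) = √(√(422500 + 235225) - 1/837) = √(√657725 - 1/837) = √(5*√26309 - 1/837) = √(-1/837 + 5*√26309)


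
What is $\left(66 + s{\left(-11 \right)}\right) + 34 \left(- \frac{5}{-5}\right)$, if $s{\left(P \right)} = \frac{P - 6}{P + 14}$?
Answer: $\frac{283}{3} \approx 94.333$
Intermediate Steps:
$s{\left(P \right)} = \frac{-6 + P}{14 + P}$
$\left(66 + s{\left(-11 \right)}\right) + 34 \left(- \frac{5}{-5}\right) = \left(66 + \frac{-6 - 11}{14 - 11}\right) + 34 \left(- \frac{5}{-5}\right) = \left(66 + \frac{1}{3} \left(-17\right)\right) + 34 \left(\left(-5\right) \left(- \frac{1}{5}\right)\right) = \left(66 + \frac{1}{3} \left(-17\right)\right) + 34 \cdot 1 = \left(66 - \frac{17}{3}\right) + 34 = \frac{181}{3} + 34 = \frac{283}{3}$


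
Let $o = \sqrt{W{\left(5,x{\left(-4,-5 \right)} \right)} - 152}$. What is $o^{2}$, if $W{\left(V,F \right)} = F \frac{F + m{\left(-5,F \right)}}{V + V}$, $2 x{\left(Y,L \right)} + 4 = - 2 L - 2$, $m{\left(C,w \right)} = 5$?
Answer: $- \frac{753}{5} \approx -150.6$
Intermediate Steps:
$x{\left(Y,L \right)} = -3 - L$ ($x{\left(Y,L \right)} = -2 + \frac{- 2 L - 2}{2} = -2 + \frac{-2 - 2 L}{2} = -2 - \left(1 + L\right) = -3 - L$)
$W{\left(V,F \right)} = \frac{F \left(5 + F\right)}{2 V}$ ($W{\left(V,F \right)} = F \frac{F + 5}{V + V} = F \frac{5 + F}{2 V} = \frac{F \left(5 + F\right)}{2 V}$)
$o = \frac{i \sqrt{3765}}{5}$ ($o = \sqrt{\frac{\left(-3 - -5\right) \left(5 - -2\right)}{2 \cdot 5} - 152} = \sqrt{\frac{1}{2} \left(-3 + 5\right) \frac{1}{5} \left(5 + \left(-3 + 5\right)\right) - 152} = \sqrt{\frac{1}{2} \cdot 2 \cdot \frac{1}{5} \left(5 + 2\right) - 152} = \sqrt{\frac{1}{2} \cdot 2 \cdot \frac{1}{5} \cdot 7 - 152} = \sqrt{\frac{7}{5} - 152} = \sqrt{- \frac{753}{5}} = \frac{i \sqrt{3765}}{5} \approx 12.272 i$)
$o^{2} = \left(\frac{i \sqrt{3765}}{5}\right)^{2} = - \frac{753}{5}$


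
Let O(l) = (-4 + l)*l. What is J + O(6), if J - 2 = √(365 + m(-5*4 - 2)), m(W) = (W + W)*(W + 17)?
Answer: 14 + 3*√65 ≈ 38.187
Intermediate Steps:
O(l) = l*(-4 + l)
m(W) = 2*W*(17 + W) (m(W) = (2*W)*(17 + W) = 2*W*(17 + W))
J = 2 + 3*√65 (J = 2 + √(365 + 2*(-5*4 - 2)*(17 + (-5*4 - 2))) = 2 + √(365 + 2*(-20 - 2)*(17 + (-20 - 2))) = 2 + √(365 + 2*(-22)*(17 - 22)) = 2 + √(365 + 2*(-22)*(-5)) = 2 + √(365 + 220) = 2 + √585 = 2 + 3*√65 ≈ 26.187)
J + O(6) = (2 + 3*√65) + 6*(-4 + 6) = (2 + 3*√65) + 6*2 = (2 + 3*√65) + 12 = 14 + 3*√65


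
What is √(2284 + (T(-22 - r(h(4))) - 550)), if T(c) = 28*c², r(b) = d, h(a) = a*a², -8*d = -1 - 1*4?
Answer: √257071/4 ≈ 126.76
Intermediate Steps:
d = 5/8 (d = -(-1 - 1*4)/8 = -(-1 - 4)/8 = -⅛*(-5) = 5/8 ≈ 0.62500)
h(a) = a³
r(b) = 5/8
√(2284 + (T(-22 - r(h(4))) - 550)) = √(2284 + (28*(-22 - 1*5/8)² - 550)) = √(2284 + (28*(-22 - 5/8)² - 550)) = √(2284 + (28*(-181/8)² - 550)) = √(2284 + (28*(32761/64) - 550)) = √(2284 + (229327/16 - 550)) = √(2284 + 220527/16) = √(257071/16) = √257071/4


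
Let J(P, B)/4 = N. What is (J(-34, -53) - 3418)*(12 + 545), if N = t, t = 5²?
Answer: -1848126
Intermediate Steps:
t = 25
N = 25
J(P, B) = 100 (J(P, B) = 4*25 = 100)
(J(-34, -53) - 3418)*(12 + 545) = (100 - 3418)*(12 + 545) = -3318*557 = -1848126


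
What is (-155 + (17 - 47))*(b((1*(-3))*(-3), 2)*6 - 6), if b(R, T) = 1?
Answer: 0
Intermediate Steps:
(-155 + (17 - 47))*(b((1*(-3))*(-3), 2)*6 - 6) = (-155 + (17 - 47))*(1*6 - 6) = (-155 - 30)*(6 - 6) = -185*0 = 0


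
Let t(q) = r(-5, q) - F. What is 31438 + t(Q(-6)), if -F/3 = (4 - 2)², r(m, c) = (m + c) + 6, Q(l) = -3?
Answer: 31448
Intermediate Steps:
r(m, c) = 6 + c + m (r(m, c) = (c + m) + 6 = 6 + c + m)
F = -12 (F = -3*(4 - 2)² = -3*2² = -3*4 = -12)
t(q) = 13 + q (t(q) = (6 + q - 5) - 1*(-12) = (1 + q) + 12 = 13 + q)
31438 + t(Q(-6)) = 31438 + (13 - 3) = 31438 + 10 = 31448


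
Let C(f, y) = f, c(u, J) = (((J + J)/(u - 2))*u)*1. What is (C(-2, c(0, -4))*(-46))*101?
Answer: 9292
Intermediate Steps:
c(u, J) = 2*J*u/(-2 + u) (c(u, J) = (((2*J)/(-2 + u))*u)*1 = ((2*J/(-2 + u))*u)*1 = (2*J*u/(-2 + u))*1 = 2*J*u/(-2 + u))
(C(-2, c(0, -4))*(-46))*101 = -2*(-46)*101 = 92*101 = 9292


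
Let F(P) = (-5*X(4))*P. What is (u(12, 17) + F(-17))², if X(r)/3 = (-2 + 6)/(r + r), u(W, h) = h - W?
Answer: 70225/4 ≈ 17556.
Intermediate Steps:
X(r) = 6/r (X(r) = 3*((-2 + 6)/(r + r)) = 3*(4/((2*r))) = 3*(4*(1/(2*r))) = 3*(2/r) = 6/r)
F(P) = -15*P/2 (F(P) = (-30/4)*P = (-5*3/2)*P = -15*P/2)
(u(12, 17) + F(-17))² = ((17 - 1*12) - 15/2*(-17))² = ((17 - 12) + 255/2)² = (5 + 255/2)² = (265/2)² = 70225/4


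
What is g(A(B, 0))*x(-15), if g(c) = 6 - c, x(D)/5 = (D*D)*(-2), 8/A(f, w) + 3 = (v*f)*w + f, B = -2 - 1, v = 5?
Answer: -16500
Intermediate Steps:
B = -3
A(f, w) = 8/(-3 + f + 5*f*w) (A(f, w) = 8/(-3 + ((5*f)*w + f)) = 8/(-3 + (5*f*w + f)) = 8/(-3 + (f + 5*f*w)) = 8/(-3 + f + 5*f*w))
x(D) = -10*D² (x(D) = 5*((D*D)*(-2)) = 5*(D²*(-2)) = 5*(-2*D²) = -10*D²)
g(A(B, 0))*x(-15) = (6 - 8/(-3 - 3 + 5*(-3)*0))*(-10*(-15)²) = (6 - 8/(-3 - 3 + 0))*(-10*225) = (6 - 8/(-6))*(-2250) = (6 - 8*(-1)/6)*(-2250) = (6 - 1*(-4/3))*(-2250) = (6 + 4/3)*(-2250) = (22/3)*(-2250) = -16500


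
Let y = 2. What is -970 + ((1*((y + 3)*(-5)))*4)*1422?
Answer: -143170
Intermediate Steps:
-970 + ((1*((y + 3)*(-5)))*4)*1422 = -970 + ((1*((2 + 3)*(-5)))*4)*1422 = -970 + ((1*(5*(-5)))*4)*1422 = -970 + ((1*(-25))*4)*1422 = -970 - 25*4*1422 = -970 - 100*1422 = -970 - 142200 = -143170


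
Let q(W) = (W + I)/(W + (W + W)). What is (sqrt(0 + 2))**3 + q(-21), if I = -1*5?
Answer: 26/63 + 2*sqrt(2) ≈ 3.2411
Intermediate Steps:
I = -5
q(W) = (-5 + W)/(3*W) (q(W) = (W - 5)/(W + (W + W)) = (-5 + W)/(W + 2*W) = (-5 + W)/((3*W)) = (-5 + W)*(1/(3*W)) = (-5 + W)/(3*W))
(sqrt(0 + 2))**3 + q(-21) = (sqrt(0 + 2))**3 + (1/3)*(-5 - 21)/(-21) = (sqrt(2))**3 + (1/3)*(-1/21)*(-26) = 2*sqrt(2) + 26/63 = 26/63 + 2*sqrt(2)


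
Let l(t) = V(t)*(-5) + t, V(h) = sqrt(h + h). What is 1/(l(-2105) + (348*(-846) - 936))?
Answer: I/(-297449*I + 5*sqrt(4210)) ≈ -3.3619e-6 + 3.6668e-9*I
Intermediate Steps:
V(h) = sqrt(2)*sqrt(h) (V(h) = sqrt(2*h) = sqrt(2)*sqrt(h))
l(t) = t - 5*sqrt(2)*sqrt(t) (l(t) = (sqrt(2)*sqrt(t))*(-5) + t = -5*sqrt(2)*sqrt(t) + t = t - 5*sqrt(2)*sqrt(t))
1/(l(-2105) + (348*(-846) - 936)) = 1/((-2105 - 5*sqrt(2)*sqrt(-2105)) + (348*(-846) - 936)) = 1/((-2105 - 5*sqrt(2)*I*sqrt(2105)) + (-294408 - 936)) = 1/((-2105 - 5*I*sqrt(4210)) - 295344) = 1/(-297449 - 5*I*sqrt(4210))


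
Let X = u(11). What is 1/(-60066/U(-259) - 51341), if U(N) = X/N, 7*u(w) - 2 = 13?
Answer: 5/36043181 ≈ 1.3872e-7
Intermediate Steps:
u(w) = 15/7 (u(w) = 2/7 + (⅐)*13 = 2/7 + 13/7 = 15/7)
X = 15/7 ≈ 2.1429
U(N) = 15/(7*N)
1/(-60066/U(-259) - 51341) = 1/(-60066/((15/7)/(-259)) - 51341) = 1/(-60066/((15/7)*(-1/259)) - 51341) = 1/(-60066/(-15/1813) - 51341) = 1/(-60066*(-1813/15) - 51341) = 1/(36299886/5 - 51341) = 1/(36043181/5) = 5/36043181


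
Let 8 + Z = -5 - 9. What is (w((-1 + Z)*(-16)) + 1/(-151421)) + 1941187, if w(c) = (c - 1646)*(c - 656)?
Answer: 349669095670/151421 ≈ 2.3093e+6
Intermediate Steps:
Z = -22 (Z = -8 + (-5 - 9) = -8 - 14 = -22)
w(c) = (-1646 + c)*(-656 + c)
(w((-1 + Z)*(-16)) + 1/(-151421)) + 1941187 = ((1079776 + ((-1 - 22)*(-16))**2 - 2302*(-1 - 22)*(-16)) + 1/(-151421)) + 1941187 = ((1079776 + (-23*(-16))**2 - (-52946)*(-16)) - 1/151421) + 1941187 = ((1079776 + 368**2 - 2302*368) - 1/151421) + 1941187 = ((1079776 + 135424 - 847136) - 1/151421) + 1941187 = (368064 - 1/151421) + 1941187 = 55732618943/151421 + 1941187 = 349669095670/151421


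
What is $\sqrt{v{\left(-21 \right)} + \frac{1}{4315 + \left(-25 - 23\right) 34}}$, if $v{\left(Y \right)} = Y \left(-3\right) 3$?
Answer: $\frac{4 \sqrt{85032319}}{2683} \approx 13.748$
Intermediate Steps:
$v{\left(Y \right)} = - 9 Y$ ($v{\left(Y \right)} = - 3 Y 3 = - 9 Y$)
$\sqrt{v{\left(-21 \right)} + \frac{1}{4315 + \left(-25 - 23\right) 34}} = \sqrt{\left(-9\right) \left(-21\right) + \frac{1}{4315 + \left(-25 - 23\right) 34}} = \sqrt{189 + \frac{1}{4315 - 1632}} = \sqrt{189 + \frac{1}{2683}} = \sqrt{\frac{507088}{2683}} = \frac{4 \sqrt{85032319}}{2683}$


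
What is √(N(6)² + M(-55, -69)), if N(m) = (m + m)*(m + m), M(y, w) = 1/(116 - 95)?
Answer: √9144597/21 ≈ 144.00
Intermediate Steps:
M(y, w) = 1/21
N(m) = 4*m² (N(m) = (2*m)*(2*m) = 4*m²)
√(N(6)² + M(-55, -69)) = √((4*6²)² + 1/21) = √((4*36)² + 1/21) = √(144² + 1/21) = √(20736 + 1/21) = √(435457/21) = √9144597/21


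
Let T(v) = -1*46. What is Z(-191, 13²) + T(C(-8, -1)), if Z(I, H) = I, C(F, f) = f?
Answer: -237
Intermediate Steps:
T(v) = -46
Z(-191, 13²) + T(C(-8, -1)) = -191 - 46 = -237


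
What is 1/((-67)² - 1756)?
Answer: 1/2733 ≈ 0.00036590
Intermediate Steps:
1/((-67)² - 1756) = 1/(4489 - 1756) = 1/2733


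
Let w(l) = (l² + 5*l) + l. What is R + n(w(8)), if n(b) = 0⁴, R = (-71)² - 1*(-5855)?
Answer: 10896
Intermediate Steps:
w(l) = l² + 6*l
R = 10896 (R = 5041 + 5855 = 10896)
n(b) = 0
R + n(w(8)) = 10896 + 0 = 10896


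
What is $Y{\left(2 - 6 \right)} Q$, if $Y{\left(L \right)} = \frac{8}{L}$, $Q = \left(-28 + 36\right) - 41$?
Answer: $66$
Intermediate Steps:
$Q = -33$ ($Q = 8 - 41 = -33$)
$Y{\left(2 - 6 \right)} Q = \frac{8}{2 - 6} \left(-33\right) = \frac{8}{-4} \left(-33\right) = 8 \left(- \frac{1}{4}\right) \left(-33\right) = \left(-2\right) \left(-33\right) = 66$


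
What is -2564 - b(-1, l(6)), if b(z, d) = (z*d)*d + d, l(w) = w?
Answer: -2534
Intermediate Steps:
b(z, d) = d + z*d**2 (b(z, d) = (d*z)*d + d = z*d**2 + d = d + z*d**2)
-2564 - b(-1, l(6)) = -2564 - 6*(1 + 6*(-1)) = -2564 - 6*(1 - 6) = -2564 - 6*(-5) = -2564 - 1*(-30) = -2564 + 30 = -2534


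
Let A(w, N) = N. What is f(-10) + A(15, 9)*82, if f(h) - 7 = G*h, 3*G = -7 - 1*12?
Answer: 2425/3 ≈ 808.33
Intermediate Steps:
G = -19/3 (G = (-7 - 1*12)/3 = (-7 - 12)/3 = (⅓)*(-19) = -19/3 ≈ -6.3333)
f(h) = 7 - 19*h/3
f(-10) + A(15, 9)*82 = (7 - 19/3*(-10)) + 9*82 = (7 + 190/3) + 738 = 211/3 + 738 = 2425/3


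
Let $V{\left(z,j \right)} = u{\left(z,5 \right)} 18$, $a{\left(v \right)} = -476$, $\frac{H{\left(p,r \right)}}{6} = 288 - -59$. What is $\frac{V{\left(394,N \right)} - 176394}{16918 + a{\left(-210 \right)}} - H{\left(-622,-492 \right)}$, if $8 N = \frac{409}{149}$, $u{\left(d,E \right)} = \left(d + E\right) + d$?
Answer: $- \frac{17197182}{8221} \approx -2091.9$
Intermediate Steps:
$H{\left(p,r \right)} = 2082$ ($H{\left(p,r \right)} = 6 \left(288 - -59\right) = 6 \left(288 + 59\right) = 6 \cdot 347 = 2082$)
$u{\left(d,E \right)} = E + 2 d$ ($u{\left(d,E \right)} = \left(E + d\right) + d = E + 2 d$)
$N = \frac{409}{1192}$ ($N = \frac{409 \cdot \frac{1}{149}}{8} = \frac{1}{8} \cdot \frac{409}{149} = \frac{409}{1192} \approx 0.34312$)
$V{\left(z,j \right)} = 90 + 36 z$ ($V{\left(z,j \right)} = \left(5 + 2 z\right) 18 = 90 + 36 z$)
$\frac{V{\left(394,N \right)} - 176394}{16918 + a{\left(-210 \right)}} - H{\left(-622,-492 \right)} = \frac{\left(90 + 36 \cdot 394\right) - 176394}{16918 - 476} - 2082 = \frac{\left(90 + 14184\right) - 176394}{16442} - 2082 = \left(14274 - 176394\right) \frac{1}{16442} - 2082 = \left(-162120\right) \frac{1}{16442} - 2082 = - \frac{81060}{8221} - 2082 = - \frac{17197182}{8221}$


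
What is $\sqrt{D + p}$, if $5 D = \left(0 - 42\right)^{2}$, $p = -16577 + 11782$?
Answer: $\frac{i \sqrt{111055}}{5} \approx 66.65 i$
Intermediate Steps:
$p = -4795$
$D = \frac{1764}{5}$ ($D = \frac{\left(0 - 42\right)^{2}}{5} = \frac{\left(-42\right)^{2}}{5} = \frac{1}{5} \cdot 1764 = \frac{1764}{5} \approx 352.8$)
$\sqrt{D + p} = \sqrt{\frac{1764}{5} - 4795} = \sqrt{- \frac{22211}{5}} = \frac{i \sqrt{111055}}{5}$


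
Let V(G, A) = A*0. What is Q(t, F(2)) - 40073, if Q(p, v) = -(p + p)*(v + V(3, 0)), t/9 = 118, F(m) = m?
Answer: -44321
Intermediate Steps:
V(G, A) = 0
t = 1062 (t = 9*118 = 1062)
Q(p, v) = -2*p*v (Q(p, v) = -(p + p)*(v + 0) = -2*p*v)
Q(t, F(2)) - 40073 = -2*1062*2 - 40073 = -4248 - 40073 = -44321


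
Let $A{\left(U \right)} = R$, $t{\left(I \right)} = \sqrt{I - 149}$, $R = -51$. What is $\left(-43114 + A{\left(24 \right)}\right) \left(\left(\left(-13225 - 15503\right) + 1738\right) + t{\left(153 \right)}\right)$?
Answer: $1164937020$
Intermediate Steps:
$t{\left(I \right)} = \sqrt{-149 + I}$
$A{\left(U \right)} = -51$
$\left(-43114 + A{\left(24 \right)}\right) \left(\left(\left(-13225 - 15503\right) + 1738\right) + t{\left(153 \right)}\right) = \left(-43114 - 51\right) \left(\left(\left(-13225 - 15503\right) + 1738\right) + \sqrt{-149 + 153}\right) = - 43165 \left(\left(-28728 + 1738\right) + \sqrt{4}\right) = - 43165 \left(-26990 + 2\right) = \left(-43165\right) \left(-26988\right) = 1164937020$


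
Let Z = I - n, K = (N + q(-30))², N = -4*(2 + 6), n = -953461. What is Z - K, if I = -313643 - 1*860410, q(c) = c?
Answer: -224436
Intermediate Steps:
I = -1174053 (I = -313643 - 860410 = -1174053)
N = -32 (N = -4*8 = -32)
K = 3844 (K = (-32 - 30)² = (-62)² = 3844)
Z = -220592 (Z = -1174053 - 1*(-953461) = -1174053 + 953461 = -220592)
Z - K = -220592 - 1*3844 = -220592 - 3844 = -224436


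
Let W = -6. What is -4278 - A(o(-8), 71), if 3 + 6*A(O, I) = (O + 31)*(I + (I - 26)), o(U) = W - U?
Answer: -9831/2 ≈ -4915.5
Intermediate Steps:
o(U) = -6 - U
A(O, I) = -½ + (-26 + 2*I)*(31 + O)/6 (A(O, I) = -½ + ((O + 31)*(I + (I - 26)))/6 = -½ + ((31 + O)*(I + (-26 + I)))/6 = -½ + ((31 + O)*(-26 + 2*I))/6 = -½ + ((-26 + 2*I)*(31 + O))/6 = -½ + (-26 + 2*I)*(31 + O)/6)
-4278 - A(o(-8), 71) = -4278 - (-809/6 - 13*(-6 - 1*(-8))/3 + (31/3)*71 + (⅓)*71*(-6 - 1*(-8))) = -4278 - (-809/6 - 13*(-6 + 8)/3 + 2201/3 + (⅓)*71*(-6 + 8)) = -4278 - (-809/6 - 13/3*2 + 2201/3 + (⅓)*71*2) = -4278 - (-809/6 - 26/3 + 2201/3 + 142/3) = -4278 - 1*1275/2 = -4278 - 1275/2 = -9831/2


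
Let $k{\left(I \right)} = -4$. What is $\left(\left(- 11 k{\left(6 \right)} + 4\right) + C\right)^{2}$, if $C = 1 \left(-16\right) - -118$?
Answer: $22500$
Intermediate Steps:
$C = 102$ ($C = -16 + 118 = 102$)
$\left(\left(- 11 k{\left(6 \right)} + 4\right) + C\right)^{2} = \left(\left(\left(-11\right) \left(-4\right) + 4\right) + 102\right)^{2} = \left(\left(44 + 4\right) + 102\right)^{2} = \left(48 + 102\right)^{2} = 150^{2} = 22500$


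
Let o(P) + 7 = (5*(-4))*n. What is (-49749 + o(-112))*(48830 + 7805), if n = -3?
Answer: -2814532960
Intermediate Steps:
o(P) = 53 (o(P) = -7 + (5*(-4))*(-3) = -7 - 20*(-3) = -7 + 60 = 53)
(-49749 + o(-112))*(48830 + 7805) = (-49749 + 53)*(48830 + 7805) = -49696*56635 = -2814532960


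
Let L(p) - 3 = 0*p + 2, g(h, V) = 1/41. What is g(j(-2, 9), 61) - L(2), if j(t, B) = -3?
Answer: -204/41 ≈ -4.9756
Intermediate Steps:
g(h, V) = 1/41
L(p) = 5 (L(p) = 3 + (0*p + 2) = 3 + (0 + 2) = 3 + 2 = 5)
g(j(-2, 9), 61) - L(2) = 1/41 - 1*5 = 1/41 - 5 = -204/41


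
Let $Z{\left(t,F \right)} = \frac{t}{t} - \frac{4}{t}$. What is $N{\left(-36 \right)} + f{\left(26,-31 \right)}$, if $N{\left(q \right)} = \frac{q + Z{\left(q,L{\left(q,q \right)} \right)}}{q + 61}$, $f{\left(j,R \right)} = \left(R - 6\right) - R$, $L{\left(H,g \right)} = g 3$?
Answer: $- \frac{1664}{225} \approx -7.3956$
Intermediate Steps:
$L{\left(H,g \right)} = 3 g$
$Z{\left(t,F \right)} = 1 - \frac{4}{t}$
$f{\left(j,R \right)} = -6$ ($f{\left(j,R \right)} = \left(-6 + R\right) - R = -6$)
$N{\left(q \right)} = \frac{q + \frac{-4 + q}{q}}{61 + q}$ ($N{\left(q \right)} = \frac{q + \frac{-4 + q}{q}}{q + 61} = \frac{q + \frac{-4 + q}{q}}{61 + q}$)
$N{\left(-36 \right)} + f{\left(26,-31 \right)} = \frac{-4 - 36 + \left(-36\right)^{2}}{\left(-36\right) \left(61 - 36\right)} - 6 = - \frac{-4 - 36 + 1296}{36 \cdot 25} - 6 = \left(- \frac{1}{36}\right) \frac{1}{25} \cdot 1256 - 6 = - \frac{314}{225} - 6 = - \frac{1664}{225}$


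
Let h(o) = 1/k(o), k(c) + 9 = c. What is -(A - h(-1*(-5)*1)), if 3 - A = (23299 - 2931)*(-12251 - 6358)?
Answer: -1516112461/4 ≈ -3.7903e+8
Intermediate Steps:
k(c) = -9 + c
A = 379028115 (A = 3 - (23299 - 2931)*(-12251 - 6358) = 3 - 20368*(-18609) = 3 - 1*(-379028112) = 3 + 379028112 = 379028115)
h(o) = 1/(-9 + o)
-(A - h(-1*(-5)*1)) = -(379028115 - 1/(-9 - 1*(-5)*1)) = -(379028115 - 1/(-9 + 5*1)) = -(379028115 - 1/(-9 + 5)) = -(379028115 - 1/(-4)) = -(379028115 - 1*(-¼)) = -(379028115 + ¼) = -1*1516112461/4 = -1516112461/4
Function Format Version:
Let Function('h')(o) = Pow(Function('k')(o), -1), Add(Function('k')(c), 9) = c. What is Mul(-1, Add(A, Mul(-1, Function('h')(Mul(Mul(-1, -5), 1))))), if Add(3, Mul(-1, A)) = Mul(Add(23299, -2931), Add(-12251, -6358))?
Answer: Rational(-1516112461, 4) ≈ -3.7903e+8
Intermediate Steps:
Function('k')(c) = Add(-9, c)
A = 379028115 (A = Add(3, Mul(-1, Mul(Add(23299, -2931), Add(-12251, -6358)))) = Add(3, Mul(-1, Mul(20368, -18609))) = Add(3, Mul(-1, -379028112)) = Add(3, 379028112) = 379028115)
Function('h')(o) = Pow(Add(-9, o), -1)
Mul(-1, Add(A, Mul(-1, Function('h')(Mul(Mul(-1, -5), 1))))) = Mul(-1, Add(379028115, Mul(-1, Pow(Add(-9, Mul(Mul(-1, -5), 1)), -1)))) = Mul(-1, Add(379028115, Mul(-1, Pow(Add(-9, Mul(5, 1)), -1)))) = Mul(-1, Add(379028115, Mul(-1, Pow(Add(-9, 5), -1)))) = Mul(-1, Add(379028115, Mul(-1, Pow(-4, -1)))) = Mul(-1, Add(379028115, Mul(-1, Rational(-1, 4)))) = Mul(-1, Add(379028115, Rational(1, 4))) = Mul(-1, Rational(1516112461, 4)) = Rational(-1516112461, 4)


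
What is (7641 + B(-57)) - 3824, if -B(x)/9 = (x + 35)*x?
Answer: -7469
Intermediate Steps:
B(x) = -9*x*(35 + x) (B(x) = -9*(x + 35)*x = -9*(35 + x)*x = -9*x*(35 + x))
(7641 + B(-57)) - 3824 = (7641 - 9*(-57)*(35 - 57)) - 3824 = (7641 - 9*(-57)*(-22)) - 3824 = (7641 - 11286) - 3824 = -3645 - 3824 = -7469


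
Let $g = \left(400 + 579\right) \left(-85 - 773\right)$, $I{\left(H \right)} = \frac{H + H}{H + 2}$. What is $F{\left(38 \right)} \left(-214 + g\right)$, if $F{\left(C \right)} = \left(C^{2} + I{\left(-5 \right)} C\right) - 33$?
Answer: $- \frac{3875824148}{3} \approx -1.2919 \cdot 10^{9}$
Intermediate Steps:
$I{\left(H \right)} = \frac{2 H}{2 + H}$
$F{\left(C \right)} = -33 + C^{2} + \frac{10 C}{3}$ ($F{\left(C \right)} = \left(C^{2} + 2 \left(-5\right) \frac{1}{2 - 5} C\right) - 33 = \left(C^{2} + 2 \left(-5\right) \frac{1}{-3} C\right) - 33 = \left(C^{2} + 2 \left(-5\right) \left(- \frac{1}{3}\right) C\right) - 33 = \left(C^{2} + \frac{10 C}{3}\right) - 33 = -33 + C^{2} + \frac{10 C}{3}$)
$g = -839982$ ($g = 979 \left(-858\right) = -839982$)
$F{\left(38 \right)} \left(-214 + g\right) = \left(-33 + 38^{2} + \frac{10}{3} \cdot 38\right) \left(-214 - 839982\right) = \left(-33 + 1444 + \frac{380}{3}\right) \left(-840196\right) = \frac{4613}{3} \left(-840196\right) = - \frac{3875824148}{3}$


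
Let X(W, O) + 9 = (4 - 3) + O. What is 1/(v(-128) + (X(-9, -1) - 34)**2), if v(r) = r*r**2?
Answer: -1/2095303 ≈ -4.7726e-7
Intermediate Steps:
v(r) = r**3
X(W, O) = -8 + O (X(W, O) = -9 + ((4 - 3) + O) = -9 + (1 + O) = -8 + O)
1/(v(-128) + (X(-9, -1) - 34)**2) = 1/((-128)**3 + ((-8 - 1) - 34)**2) = 1/(-2097152 + (-9 - 34)**2) = 1/(-2097152 + (-43)**2) = 1/(-2097152 + 1849) = 1/(-2095303) = -1/2095303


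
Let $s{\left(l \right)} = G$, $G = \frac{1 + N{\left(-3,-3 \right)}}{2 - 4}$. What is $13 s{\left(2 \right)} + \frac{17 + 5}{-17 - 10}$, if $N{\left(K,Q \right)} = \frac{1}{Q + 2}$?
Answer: $- \frac{22}{27} \approx -0.81481$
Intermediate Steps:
$N{\left(K,Q \right)} = \frac{1}{2 + Q}$
$G = 0$ ($G = \frac{1 + \frac{1}{2 - 3}}{2 - 4} = \frac{1 + \frac{1}{-1}}{-2} = \left(1 - 1\right) \left(- \frac{1}{2}\right) = 0 \left(- \frac{1}{2}\right) = 0$)
$s{\left(l \right)} = 0$
$13 s{\left(2 \right)} + \frac{17 + 5}{-17 - 10} = 13 \cdot 0 + \frac{17 + 5}{-17 - 10} = 0 + \frac{22}{-27} = 0 + 22 \left(- \frac{1}{27}\right) = 0 - \frac{22}{27} = - \frac{22}{27}$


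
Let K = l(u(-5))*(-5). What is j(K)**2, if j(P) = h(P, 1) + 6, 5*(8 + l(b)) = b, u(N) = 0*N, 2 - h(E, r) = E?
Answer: 1024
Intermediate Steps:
h(E, r) = 2 - E
u(N) = 0
l(b) = -8 + b/5
K = 40 (K = (-8 + (1/5)*0)*(-5) = (-8 + 0)*(-5) = -8*(-5) = 40)
j(P) = 8 - P (j(P) = (2 - P) + 6 = 8 - P)
j(K)**2 = (8 - 1*40)**2 = (8 - 40)**2 = (-32)**2 = 1024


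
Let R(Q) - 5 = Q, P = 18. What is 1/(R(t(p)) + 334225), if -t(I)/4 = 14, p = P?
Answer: 1/334174 ≈ 2.9925e-6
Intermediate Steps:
p = 18
t(I) = -56 (t(I) = -4*14 = -56)
R(Q) = 5 + Q
1/(R(t(p)) + 334225) = 1/((5 - 56) + 334225) = 1/(-51 + 334225) = 1/334174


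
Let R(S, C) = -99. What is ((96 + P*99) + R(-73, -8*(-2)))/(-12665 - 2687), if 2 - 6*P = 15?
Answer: 435/30704 ≈ 0.014168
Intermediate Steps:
P = -13/6 (P = 1/3 - 1/6*15 = 1/3 - 5/2 = -13/6 ≈ -2.1667)
((96 + P*99) + R(-73, -8*(-2)))/(-12665 - 2687) = ((96 - 13/6*99) - 99)/(-12665 - 2687) = ((96 - 429/2) - 99)/(-15352) = (-237/2 - 99)*(-1/15352) = -435/2*(-1/15352) = 435/30704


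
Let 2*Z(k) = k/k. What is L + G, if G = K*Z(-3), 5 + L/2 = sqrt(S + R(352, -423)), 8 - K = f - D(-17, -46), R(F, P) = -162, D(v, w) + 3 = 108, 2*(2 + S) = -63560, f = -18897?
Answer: 9495 + 44*I*sqrt(66) ≈ 9495.0 + 357.46*I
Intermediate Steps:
S = -31782 (S = -2 + (1/2)*(-63560) = -2 - 31780 = -31782)
D(v, w) = 105 (D(v, w) = -3 + 108 = 105)
Z(k) = 1/2 (Z(k) = (k/k)/2 = (1/2)*1 = 1/2)
K = 19010 (K = 8 - (-18897 - 1*105) = 8 - (-18897 - 105) = 8 - 1*(-19002) = 8 + 19002 = 19010)
L = -10 + 44*I*sqrt(66) (L = -10 + 2*sqrt(-31782 - 162) = -10 + 2*sqrt(-31944) = -10 + 2*(22*I*sqrt(66)) = -10 + 44*I*sqrt(66) ≈ -10.0 + 357.46*I)
G = 9505 (G = 19010*(1/2) = 9505)
L + G = (-10 + 44*I*sqrt(66)) + 9505 = 9495 + 44*I*sqrt(66)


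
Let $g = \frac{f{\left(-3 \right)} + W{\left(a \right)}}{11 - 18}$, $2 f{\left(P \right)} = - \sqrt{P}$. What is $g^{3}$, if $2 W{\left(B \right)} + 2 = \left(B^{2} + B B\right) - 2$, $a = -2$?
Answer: $- \frac{1}{98} + \frac{45 i \sqrt{3}}{2744} \approx -0.010204 + 0.028405 i$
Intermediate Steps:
$f{\left(P \right)} = - \frac{\sqrt{P}}{2}$ ($f{\left(P \right)} = \frac{\left(-1\right) \sqrt{P}}{2} = - \frac{\sqrt{P}}{2}$)
$W{\left(B \right)} = -2 + B^{2}$ ($W{\left(B \right)} = -1 + \frac{\left(B^{2} + B B\right) - 2}{2} = -1 + \frac{\left(B^{2} + B^{2}\right) - 2}{2} = -1 + \frac{2 B^{2} - 2}{2} = -1 + \frac{-2 + 2 B^{2}}{2} = -1 + \left(-1 + B^{2}\right) = -2 + B^{2}$)
$g = - \frac{2}{7} + \frac{i \sqrt{3}}{14}$ ($g = \frac{- \frac{\sqrt{-3}}{2} - \left(2 - \left(-2\right)^{2}\right)}{11 - 18} = \frac{- \frac{i \sqrt{3}}{2} + \left(-2 + 4\right)}{-7} = \left(- \frac{i \sqrt{3}}{2} + 2\right) \left(- \frac{1}{7}\right) = \left(2 - \frac{i \sqrt{3}}{2}\right) \left(- \frac{1}{7}\right) = - \frac{2}{7} + \frac{i \sqrt{3}}{14} \approx -0.28571 + 0.12372 i$)
$g^{3} = \left(- \frac{2}{7} + \frac{i \sqrt{3}}{14}\right)^{3}$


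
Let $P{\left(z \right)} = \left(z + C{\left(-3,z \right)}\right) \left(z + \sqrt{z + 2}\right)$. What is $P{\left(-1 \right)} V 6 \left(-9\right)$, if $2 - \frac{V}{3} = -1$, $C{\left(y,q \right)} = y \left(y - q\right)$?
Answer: $0$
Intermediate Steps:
$V = 9$ ($V = 6 - -3 = 6 + 3 = 9$)
$P{\left(z \right)} = \left(9 + 4 z\right) \left(z + \sqrt{2 + z}\right)$ ($P{\left(z \right)} = \left(z - 3 \left(-3 - z\right)\right) \left(z + \sqrt{z + 2}\right) = \left(z + \left(9 + 3 z\right)\right) \left(z + \sqrt{2 + z}\right) = \left(9 + 4 z\right) \left(z + \sqrt{2 + z}\right)$)
$P{\left(-1 \right)} V 6 \left(-9\right) = \left(4 \left(-1\right)^{2} + 9 \left(-1\right) + 9 \sqrt{2 - 1} + 4 \left(-1\right) \sqrt{2 - 1}\right) 9 \cdot 6 \left(-9\right) = \left(4 \cdot 1 - 9 + 9 \sqrt{1} + 4 \left(-1\right) \sqrt{1}\right) 54 \left(-9\right) = \left(4 - 9 + 9 \cdot 1 + 4 \left(-1\right) 1\right) \left(-486\right) = \left(4 - 9 + 9 - 4\right) \left(-486\right) = 0 \left(-486\right) = 0$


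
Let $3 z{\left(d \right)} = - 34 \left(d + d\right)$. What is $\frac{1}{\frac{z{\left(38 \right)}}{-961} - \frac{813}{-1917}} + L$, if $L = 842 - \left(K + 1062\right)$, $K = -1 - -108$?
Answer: $- \frac{264525042}{810823} \approx -326.24$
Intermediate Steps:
$K = 107$ ($K = -1 + 108 = 107$)
$z{\left(d \right)} = - \frac{68 d}{3}$ ($z{\left(d \right)} = \frac{\left(-34\right) \left(d + d\right)}{3} = \frac{\left(-34\right) 2 d}{3} = \frac{\left(-68\right) d}{3} = - \frac{68 d}{3}$)
$L = -327$ ($L = 842 - \left(107 + 1062\right) = 842 - 1169 = -327$)
$\frac{1}{\frac{z{\left(38 \right)}}{-961} - \frac{813}{-1917}} + L = \frac{1}{\frac{\left(- \frac{68}{3}\right) 38}{-961} - \frac{813}{-1917}} - 327 = \frac{1}{\left(- \frac{2584}{3}\right) \left(- \frac{1}{961}\right) - - \frac{271}{639}} - 327 = \frac{1}{\frac{2584}{2883} + \frac{271}{639}} - 327 = \frac{1}{\frac{810823}{614079}} - 327 = \frac{614079}{810823} - 327 = - \frac{264525042}{810823}$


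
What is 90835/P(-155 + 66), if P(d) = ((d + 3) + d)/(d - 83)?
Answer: 3124724/35 ≈ 89278.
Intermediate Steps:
P(d) = (3 + 2*d)/(-83 + d) (P(d) = ((3 + d) + d)/(-83 + d) = (3 + 2*d)/(-83 + d))
90835/P(-155 + 66) = 90835/(((3 + 2*(-155 + 66))/(-83 + (-155 + 66)))) = 90835/(((3 + 2*(-89))/(-83 - 89))) = 90835/(((3 - 178)/(-172))) = 90835/((-1/172*(-175))) = 90835/(175/172) = 90835*(172/175) = 3124724/35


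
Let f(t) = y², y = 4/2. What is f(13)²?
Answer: 16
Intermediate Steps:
y = 2 (y = 4*(½) = 2)
f(t) = 4 (f(t) = 2² = 4)
f(13)² = 4² = 16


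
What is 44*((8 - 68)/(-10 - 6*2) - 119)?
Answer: -5116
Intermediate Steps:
44*((8 - 68)/(-10 - 6*2) - 119) = 44*(-60/(-10 - 12) - 119) = 44*(-60/(-22) - 119) = 44*(-60*(-1/22) - 119) = 44*(30/11 - 119) = 44*(-1279/11) = -5116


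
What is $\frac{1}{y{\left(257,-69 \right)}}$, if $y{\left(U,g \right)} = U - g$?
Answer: $\frac{1}{326} \approx 0.0030675$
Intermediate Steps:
$\frac{1}{y{\left(257,-69 \right)}} = \frac{1}{257 - -69} = \frac{1}{257 + 69} = \frac{1}{326}$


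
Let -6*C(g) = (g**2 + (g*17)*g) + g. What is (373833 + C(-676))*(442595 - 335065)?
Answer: -321616530910/3 ≈ -1.0721e+11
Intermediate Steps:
C(g) = -3*g**2 - g/6 (C(g) = -((g**2 + (g*17)*g) + g)/6 = -((g**2 + (17*g)*g) + g)/6 = -((g**2 + 17*g**2) + g)/6 = -(18*g**2 + g)/6 = -(g + 18*g**2)/6 = -3*g**2 - g/6)
(373833 + C(-676))*(442595 - 335065) = (373833 - 1/6*(-676)*(1 + 18*(-676)))*(442595 - 335065) = (373833 - 1/6*(-676)*(1 - 12168))*107530 = (373833 - 1/6*(-676)*(-12167))*107530 = (373833 - 4112446/3)*107530 = -2990947/3*107530 = -321616530910/3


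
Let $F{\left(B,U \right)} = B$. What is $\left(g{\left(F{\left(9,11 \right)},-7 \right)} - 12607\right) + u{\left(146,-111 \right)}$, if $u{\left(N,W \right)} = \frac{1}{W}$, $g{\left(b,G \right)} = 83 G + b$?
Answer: $- \frac{1462870}{111} \approx -13179.0$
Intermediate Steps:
$g{\left(b,G \right)} = b + 83 G$
$\left(g{\left(F{\left(9,11 \right)},-7 \right)} - 12607\right) + u{\left(146,-111 \right)} = \left(\left(9 + 83 \left(-7\right)\right) - 12607\right) + \frac{1}{-111} = \left(\left(9 - 581\right) - 12607\right) - \frac{1}{111} = \left(-572 - 12607\right) - \frac{1}{111} = -13179 - \frac{1}{111} = - \frac{1462870}{111}$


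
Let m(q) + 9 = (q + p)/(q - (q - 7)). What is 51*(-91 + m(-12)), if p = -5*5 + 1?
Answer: -37536/7 ≈ -5362.3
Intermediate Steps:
p = -24 (p = -25 + 1 = -24)
m(q) = -87/7 + q/7 (m(q) = -9 + (q - 24)/(q - (q - 7)) = -9 + (-24 + q)/(q - (-7 + q)) = -9 + (-24 + q)/(q + (7 - q)) = -9 + (-24 + q)/7 = -9 + (-24 + q)*(⅐) = -9 + (-24/7 + q/7) = -87/7 + q/7)
51*(-91 + m(-12)) = 51*(-91 + (-87/7 + (⅐)*(-12))) = 51*(-91 + (-87/7 - 12/7)) = 51*(-91 - 99/7) = 51*(-736/7) = -37536/7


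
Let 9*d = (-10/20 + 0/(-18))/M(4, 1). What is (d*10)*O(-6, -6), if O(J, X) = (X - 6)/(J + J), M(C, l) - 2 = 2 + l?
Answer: -⅑ ≈ -0.11111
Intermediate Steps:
M(C, l) = 4 + l (M(C, l) = 2 + (2 + l) = 4 + l)
O(J, X) = (-6 + X)/(2*J) (O(J, X) = (-6 + X)/((2*J)) = (-6 + X)*(1/(2*J)) = (-6 + X)/(2*J))
d = -1/90 (d = ((-10/20 + 0/(-18))/(4 + 1))/9 = ((-10*1/20 + 0*(-1/18))/5)/9 = ((-½ + 0)*(⅕))/9 = (-½*⅕)/9 = (⅑)*(-⅒) = -1/90 ≈ -0.011111)
(d*10)*O(-6, -6) = (-1/90*10)*((½)*(-6 - 6)/(-6)) = -(-1)*(-12)/(18*6) = -⅑*1 = -⅑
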